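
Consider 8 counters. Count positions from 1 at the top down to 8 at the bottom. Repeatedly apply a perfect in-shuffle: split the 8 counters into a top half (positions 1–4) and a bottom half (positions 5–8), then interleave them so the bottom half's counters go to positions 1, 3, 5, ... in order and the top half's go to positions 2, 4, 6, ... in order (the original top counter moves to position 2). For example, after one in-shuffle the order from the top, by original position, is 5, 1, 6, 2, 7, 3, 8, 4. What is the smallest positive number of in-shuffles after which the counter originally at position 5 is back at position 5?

Follow position 5 under repeated in-shuffles:
5 → 1 → 2 → 4 → 8 → 7 → 5
It first returns after 6 in-shuffles.

6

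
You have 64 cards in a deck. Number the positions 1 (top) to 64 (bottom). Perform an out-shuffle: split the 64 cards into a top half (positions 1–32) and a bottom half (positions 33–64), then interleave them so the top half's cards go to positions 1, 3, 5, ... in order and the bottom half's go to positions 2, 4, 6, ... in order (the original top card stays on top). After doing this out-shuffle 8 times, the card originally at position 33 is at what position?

3

Track the card's position through each out-shuffle:
33 → 2 → 3 → 5 → 9 → 17 → 33 → 2 → 3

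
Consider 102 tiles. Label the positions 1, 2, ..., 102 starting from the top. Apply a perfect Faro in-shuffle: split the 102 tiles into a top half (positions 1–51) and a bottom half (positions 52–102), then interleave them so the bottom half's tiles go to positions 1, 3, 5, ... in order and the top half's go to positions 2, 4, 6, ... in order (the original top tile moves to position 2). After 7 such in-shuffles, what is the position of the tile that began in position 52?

Track the tile's position through each in-shuffle:
52 → 1 → 2 → 4 → 8 → 16 → 32 → 64

64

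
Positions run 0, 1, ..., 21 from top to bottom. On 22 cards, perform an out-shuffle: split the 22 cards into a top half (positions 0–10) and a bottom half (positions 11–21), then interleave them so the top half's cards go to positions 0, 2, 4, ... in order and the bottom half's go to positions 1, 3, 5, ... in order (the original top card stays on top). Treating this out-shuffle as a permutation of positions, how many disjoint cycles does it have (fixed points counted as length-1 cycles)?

Trace each unvisited position around until it returns:
(0) (1 2 4 8 16 11) (3 6 12) (5 10 20 19 17 13) (7 14) (9 18 15) (21)
7 cycles in total.

7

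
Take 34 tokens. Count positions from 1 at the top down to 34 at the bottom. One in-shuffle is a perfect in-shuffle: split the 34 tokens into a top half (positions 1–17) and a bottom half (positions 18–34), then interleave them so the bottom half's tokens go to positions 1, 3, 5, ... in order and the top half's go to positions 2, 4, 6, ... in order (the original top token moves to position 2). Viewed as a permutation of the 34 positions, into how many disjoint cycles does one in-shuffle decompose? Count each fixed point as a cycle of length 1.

5

Trace each unvisited position around until it returns:
(1 2 4 8 16 32 ... len 12) (3 6 12 24 13 26 ... len 12) (5 10 20) (7 14 28 21) (15 30 25)
5 cycles in total.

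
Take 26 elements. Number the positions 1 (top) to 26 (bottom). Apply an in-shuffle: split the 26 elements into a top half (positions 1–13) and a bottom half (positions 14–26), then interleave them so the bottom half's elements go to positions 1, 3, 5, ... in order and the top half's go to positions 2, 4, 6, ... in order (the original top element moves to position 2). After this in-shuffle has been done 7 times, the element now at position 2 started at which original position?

19

Work backwards from position 2, undoing one in-shuffle at a time:
2 ← 1 ← 14 ← 7 ← 17 ← 22 ← 11 ← 19
So the element now at position 2 started at position 19.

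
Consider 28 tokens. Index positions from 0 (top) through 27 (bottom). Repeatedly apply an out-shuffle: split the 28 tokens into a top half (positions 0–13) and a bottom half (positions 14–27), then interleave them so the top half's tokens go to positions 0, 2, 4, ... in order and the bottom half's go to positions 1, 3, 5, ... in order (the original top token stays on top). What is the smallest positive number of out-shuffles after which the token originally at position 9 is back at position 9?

2

Follow position 9 under repeated out-shuffles:
9 → 18 → 9
It first returns after 2 out-shuffles.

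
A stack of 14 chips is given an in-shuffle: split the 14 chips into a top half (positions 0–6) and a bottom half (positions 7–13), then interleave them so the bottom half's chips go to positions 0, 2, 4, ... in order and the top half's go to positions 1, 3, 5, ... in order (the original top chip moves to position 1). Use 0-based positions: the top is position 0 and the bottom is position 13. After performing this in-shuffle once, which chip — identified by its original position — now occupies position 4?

Work backwards from position 4, undoing one in-shuffle at a time:
4 ← 9
So the chip now at position 4 started at position 9.

9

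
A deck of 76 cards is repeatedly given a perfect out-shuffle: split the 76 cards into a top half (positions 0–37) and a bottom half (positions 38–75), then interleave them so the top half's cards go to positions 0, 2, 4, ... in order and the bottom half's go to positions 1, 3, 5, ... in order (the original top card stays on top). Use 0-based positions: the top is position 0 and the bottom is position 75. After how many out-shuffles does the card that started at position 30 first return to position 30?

4

Follow position 30 under repeated out-shuffles:
30 → 60 → 45 → 15 → 30
It first returns after 4 out-shuffles.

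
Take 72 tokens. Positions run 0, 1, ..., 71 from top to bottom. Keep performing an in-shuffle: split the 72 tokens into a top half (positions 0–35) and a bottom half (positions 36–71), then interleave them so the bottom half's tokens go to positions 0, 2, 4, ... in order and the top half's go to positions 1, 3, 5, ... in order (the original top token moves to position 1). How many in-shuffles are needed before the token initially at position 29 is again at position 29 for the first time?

9

Follow position 29 under repeated in-shuffles:
29 → 59 → 46 → 20 → 41 → 10 → 21 → 43 → 14 → 29
It first returns after 9 in-shuffles.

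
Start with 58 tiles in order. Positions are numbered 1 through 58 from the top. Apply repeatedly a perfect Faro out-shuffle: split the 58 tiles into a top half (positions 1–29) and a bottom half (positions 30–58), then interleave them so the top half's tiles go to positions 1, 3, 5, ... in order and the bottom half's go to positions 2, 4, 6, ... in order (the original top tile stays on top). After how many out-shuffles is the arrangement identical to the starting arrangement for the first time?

The out-shuffle permutes the 58 positions with cycle lengths [1, 1, 2, 18, 18, 18].
Every tile is home exactly when every cycle has completed a whole number of laps, i.e. after lcm(1, 2, 18) = 18 out-shuffles.

18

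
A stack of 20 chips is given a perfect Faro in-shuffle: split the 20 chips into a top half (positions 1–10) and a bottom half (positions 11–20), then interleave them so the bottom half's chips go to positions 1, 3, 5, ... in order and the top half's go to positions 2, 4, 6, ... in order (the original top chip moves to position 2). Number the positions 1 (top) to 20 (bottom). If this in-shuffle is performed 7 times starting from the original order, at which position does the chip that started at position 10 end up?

20

Track the chip's position through each in-shuffle:
10 → 20 → 19 → 17 → 13 → 5 → 10 → 20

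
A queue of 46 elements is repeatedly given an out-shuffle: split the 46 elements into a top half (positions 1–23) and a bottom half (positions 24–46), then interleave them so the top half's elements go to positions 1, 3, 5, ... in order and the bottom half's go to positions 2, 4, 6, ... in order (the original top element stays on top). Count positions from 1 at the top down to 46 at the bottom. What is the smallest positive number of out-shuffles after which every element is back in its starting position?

The out-shuffle permutes the 46 positions with cycle lengths [1, 1, 2, 4, 4, 4, 6, 12, 12].
Every element is home exactly when every cycle has completed a whole number of laps, i.e. after lcm(1, 2, 4, 6, 12) = 12 out-shuffles.

12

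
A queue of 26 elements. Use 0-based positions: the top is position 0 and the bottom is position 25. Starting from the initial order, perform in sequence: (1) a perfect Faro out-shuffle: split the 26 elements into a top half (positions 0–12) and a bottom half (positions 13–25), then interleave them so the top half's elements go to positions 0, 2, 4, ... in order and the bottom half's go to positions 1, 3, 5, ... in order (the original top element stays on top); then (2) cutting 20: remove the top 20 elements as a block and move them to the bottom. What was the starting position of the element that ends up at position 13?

Undo the operations in reverse order, starting from position 13:
  undo op 2 (cut 20): 13 ← 7
  undo op 1 (out-shuffle, from bottom half): 7 ← 16
So the element at position 13 came from original position 16.

16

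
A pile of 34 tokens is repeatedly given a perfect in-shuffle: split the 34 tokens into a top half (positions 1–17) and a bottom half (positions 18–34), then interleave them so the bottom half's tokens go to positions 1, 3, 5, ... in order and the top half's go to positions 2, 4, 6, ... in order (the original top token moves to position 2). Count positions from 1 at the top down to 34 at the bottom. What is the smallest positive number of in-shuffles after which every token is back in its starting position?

The in-shuffle permutes the 34 positions with cycle lengths [3, 3, 4, 12, 12].
Every token is home exactly when every cycle has completed a whole number of laps, i.e. after lcm(3, 4, 12) = 12 in-shuffles.

12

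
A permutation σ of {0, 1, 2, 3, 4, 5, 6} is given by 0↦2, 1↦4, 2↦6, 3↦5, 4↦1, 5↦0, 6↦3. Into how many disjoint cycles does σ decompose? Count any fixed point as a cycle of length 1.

Cycle decomposition: (0 2 6 3 5) (1 4).
2 cycles.

2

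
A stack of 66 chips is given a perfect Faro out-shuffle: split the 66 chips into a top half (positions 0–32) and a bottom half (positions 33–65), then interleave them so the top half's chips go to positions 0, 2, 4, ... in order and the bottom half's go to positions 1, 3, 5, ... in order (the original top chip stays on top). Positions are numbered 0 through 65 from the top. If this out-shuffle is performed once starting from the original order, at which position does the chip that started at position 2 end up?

Track the chip's position through each out-shuffle:
2 → 4

4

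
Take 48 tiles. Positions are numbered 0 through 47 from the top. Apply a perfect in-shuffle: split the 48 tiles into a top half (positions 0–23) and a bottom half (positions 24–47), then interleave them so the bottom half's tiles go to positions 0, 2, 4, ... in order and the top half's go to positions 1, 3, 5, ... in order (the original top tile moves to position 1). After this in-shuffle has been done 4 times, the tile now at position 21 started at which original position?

31

Work backwards from position 21, undoing one in-shuffle at a time:
21 ← 10 ← 29 ← 14 ← 31
So the tile now at position 21 started at position 31.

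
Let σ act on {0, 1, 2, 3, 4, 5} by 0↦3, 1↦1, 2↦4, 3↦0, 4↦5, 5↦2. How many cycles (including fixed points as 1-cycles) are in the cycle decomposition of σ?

Cycle decomposition: (0 3) (1) (2 4 5).
3 cycles.

3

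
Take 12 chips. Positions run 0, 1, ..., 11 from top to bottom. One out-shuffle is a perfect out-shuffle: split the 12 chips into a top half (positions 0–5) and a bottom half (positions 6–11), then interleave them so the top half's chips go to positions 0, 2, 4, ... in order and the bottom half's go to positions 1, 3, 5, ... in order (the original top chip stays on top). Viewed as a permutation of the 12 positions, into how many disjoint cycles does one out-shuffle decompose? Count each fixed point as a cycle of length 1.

3

Trace each unvisited position around until it returns:
(0) (1 2 4 8 5 10 9 7 3 6) (11)
3 cycles in total.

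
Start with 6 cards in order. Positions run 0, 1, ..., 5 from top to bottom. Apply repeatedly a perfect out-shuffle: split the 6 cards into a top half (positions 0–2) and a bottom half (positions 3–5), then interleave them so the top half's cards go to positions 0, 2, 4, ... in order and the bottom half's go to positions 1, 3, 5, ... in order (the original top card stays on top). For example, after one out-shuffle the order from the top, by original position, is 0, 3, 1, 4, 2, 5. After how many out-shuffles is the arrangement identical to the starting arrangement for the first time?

4

The out-shuffle permutes the 6 positions with cycle lengths [1, 1, 4].
Every card is home exactly when every cycle has completed a whole number of laps, i.e. after lcm(1, 4) = 4 out-shuffles.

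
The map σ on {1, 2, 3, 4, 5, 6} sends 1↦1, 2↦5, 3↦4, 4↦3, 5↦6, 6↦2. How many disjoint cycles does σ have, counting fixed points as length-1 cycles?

3

Cycle decomposition: (1) (2 5 6) (3 4).
3 cycles.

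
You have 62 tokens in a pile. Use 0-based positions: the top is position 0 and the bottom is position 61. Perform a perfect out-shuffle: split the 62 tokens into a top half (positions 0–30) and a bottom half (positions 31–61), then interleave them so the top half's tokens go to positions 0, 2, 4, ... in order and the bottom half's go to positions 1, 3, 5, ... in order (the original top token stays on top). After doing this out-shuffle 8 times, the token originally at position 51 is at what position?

Track the token's position through each out-shuffle:
51 → 41 → 21 → 42 → 23 → 46 → 31 → 1 → 2

2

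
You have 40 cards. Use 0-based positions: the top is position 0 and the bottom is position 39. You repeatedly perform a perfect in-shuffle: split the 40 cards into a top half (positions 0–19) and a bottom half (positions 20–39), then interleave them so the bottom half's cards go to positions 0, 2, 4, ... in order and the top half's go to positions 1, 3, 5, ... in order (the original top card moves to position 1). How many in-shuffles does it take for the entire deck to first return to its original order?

The in-shuffle permutes the 40 positions with cycle lengths [20, 20].
Every card is home exactly when every cycle has completed a whole number of laps, i.e. after lcm(20) = 20 in-shuffles.

20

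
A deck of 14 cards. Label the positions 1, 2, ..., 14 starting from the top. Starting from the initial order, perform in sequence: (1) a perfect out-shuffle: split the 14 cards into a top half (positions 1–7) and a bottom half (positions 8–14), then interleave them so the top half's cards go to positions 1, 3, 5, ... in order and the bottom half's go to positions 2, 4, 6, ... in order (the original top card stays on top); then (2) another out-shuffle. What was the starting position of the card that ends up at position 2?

11

Undo the operations in reverse order, starting from position 2:
  undo op 2 (out-shuffle, from bottom half): 2 ← 8
  undo op 1 (out-shuffle, from bottom half): 8 ← 11
So the card at position 2 came from original position 11.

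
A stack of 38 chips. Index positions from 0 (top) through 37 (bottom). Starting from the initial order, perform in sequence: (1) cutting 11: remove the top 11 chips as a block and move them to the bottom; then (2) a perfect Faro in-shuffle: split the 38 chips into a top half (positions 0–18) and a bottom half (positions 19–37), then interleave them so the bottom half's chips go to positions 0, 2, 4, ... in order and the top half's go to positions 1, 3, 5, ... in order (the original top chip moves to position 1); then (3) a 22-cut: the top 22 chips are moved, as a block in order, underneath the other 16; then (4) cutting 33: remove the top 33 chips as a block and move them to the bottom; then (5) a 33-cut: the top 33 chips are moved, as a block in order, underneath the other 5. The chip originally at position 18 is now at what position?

3

Track the chip from position 18 forward through each operation:
  after op 1 (cut 11): 18 → 7
  after op 2 (in-shuffle): 7 → 15
  after op 3 (cut 22): 15 → 31
  after op 4 (cut 33): 31 → 36
  after op 5 (cut 33): 36 → 3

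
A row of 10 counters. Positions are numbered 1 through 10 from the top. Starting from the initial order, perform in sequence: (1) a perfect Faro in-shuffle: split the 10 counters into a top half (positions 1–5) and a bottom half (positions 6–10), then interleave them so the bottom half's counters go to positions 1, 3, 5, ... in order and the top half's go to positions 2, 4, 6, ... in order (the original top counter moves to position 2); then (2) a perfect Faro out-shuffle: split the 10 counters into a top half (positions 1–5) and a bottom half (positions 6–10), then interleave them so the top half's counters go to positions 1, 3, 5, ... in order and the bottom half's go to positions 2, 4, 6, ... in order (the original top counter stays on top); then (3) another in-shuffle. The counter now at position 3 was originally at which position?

2

Undo the operations in reverse order, starting from position 3:
  undo op 3 (in-shuffle, from bottom half): 3 ← 7
  undo op 2 (out-shuffle, from top half): 7 ← 4
  undo op 1 (in-shuffle, from top half): 4 ← 2
So the counter at position 3 came from original position 2.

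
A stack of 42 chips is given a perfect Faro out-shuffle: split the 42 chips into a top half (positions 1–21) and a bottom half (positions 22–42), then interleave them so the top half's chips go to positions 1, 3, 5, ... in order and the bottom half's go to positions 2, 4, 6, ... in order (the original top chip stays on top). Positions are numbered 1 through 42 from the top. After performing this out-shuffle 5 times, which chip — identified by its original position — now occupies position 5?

Work backwards from position 5, undoing one out-shuffle at a time:
5 ← 3 ← 2 ← 22 ← 32 ← 37
So the chip now at position 5 started at position 37.

37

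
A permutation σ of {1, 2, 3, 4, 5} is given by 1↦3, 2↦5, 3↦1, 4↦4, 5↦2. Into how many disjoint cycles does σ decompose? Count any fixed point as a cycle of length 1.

3

Cycle decomposition: (1 3) (2 5) (4).
3 cycles.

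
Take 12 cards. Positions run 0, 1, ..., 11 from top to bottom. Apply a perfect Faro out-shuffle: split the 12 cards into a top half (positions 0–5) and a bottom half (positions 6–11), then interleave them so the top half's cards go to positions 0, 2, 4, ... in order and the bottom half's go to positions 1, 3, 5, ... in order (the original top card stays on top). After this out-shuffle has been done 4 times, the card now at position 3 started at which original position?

5

Work backwards from position 3, undoing one out-shuffle at a time:
3 ← 7 ← 9 ← 10 ← 5
So the card now at position 3 started at position 5.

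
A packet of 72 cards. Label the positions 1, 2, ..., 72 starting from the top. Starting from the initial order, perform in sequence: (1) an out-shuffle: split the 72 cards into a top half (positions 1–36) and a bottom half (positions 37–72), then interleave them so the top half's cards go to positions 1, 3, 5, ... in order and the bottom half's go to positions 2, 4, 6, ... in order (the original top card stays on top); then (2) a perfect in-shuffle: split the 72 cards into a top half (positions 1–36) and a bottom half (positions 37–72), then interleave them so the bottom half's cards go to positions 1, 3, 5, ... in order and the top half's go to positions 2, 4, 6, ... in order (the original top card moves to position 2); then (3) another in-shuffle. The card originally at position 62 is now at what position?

62

Track the card from position 62 forward through each operation:
  after op 1 (out-shuffle): 62 → 52
  after op 2 (in-shuffle): 52 → 31
  after op 3 (in-shuffle): 31 → 62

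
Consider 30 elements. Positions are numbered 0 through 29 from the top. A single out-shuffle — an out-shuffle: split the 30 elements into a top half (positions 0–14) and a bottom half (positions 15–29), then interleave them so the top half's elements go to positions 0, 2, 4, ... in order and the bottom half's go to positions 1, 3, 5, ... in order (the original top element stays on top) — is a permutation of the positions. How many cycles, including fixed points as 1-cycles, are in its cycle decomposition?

Trace each unvisited position around until it returns:
(0) (1 2 4 8 16 3 ... len 28) (29)
3 cycles in total.

3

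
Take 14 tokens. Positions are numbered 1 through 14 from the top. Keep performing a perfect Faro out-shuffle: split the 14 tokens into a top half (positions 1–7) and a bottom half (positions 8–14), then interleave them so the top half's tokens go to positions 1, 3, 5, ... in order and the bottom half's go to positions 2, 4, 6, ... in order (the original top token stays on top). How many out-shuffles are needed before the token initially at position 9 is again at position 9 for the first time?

Follow position 9 under repeated out-shuffles:
9 → 4 → 7 → 13 → 12 → 10 → 6 → 11 → 8 → 2 → 3 → 5 → 9
It first returns after 12 out-shuffles.

12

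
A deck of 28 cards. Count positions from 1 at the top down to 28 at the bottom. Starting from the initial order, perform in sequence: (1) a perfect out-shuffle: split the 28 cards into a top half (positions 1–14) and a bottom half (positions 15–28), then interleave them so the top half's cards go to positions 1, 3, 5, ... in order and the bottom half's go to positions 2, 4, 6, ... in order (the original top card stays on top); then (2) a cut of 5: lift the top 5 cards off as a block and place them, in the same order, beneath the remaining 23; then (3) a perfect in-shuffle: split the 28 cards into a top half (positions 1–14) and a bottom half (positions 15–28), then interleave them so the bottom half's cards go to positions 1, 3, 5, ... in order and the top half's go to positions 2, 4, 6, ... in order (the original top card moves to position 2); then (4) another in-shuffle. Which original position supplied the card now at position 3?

Undo the operations in reverse order, starting from position 3:
  undo op 4 (in-shuffle, from bottom half): 3 ← 16
  undo op 3 (in-shuffle, from top half): 16 ← 8
  undo op 2 (cut 5): 8 ← 13
  undo op 1 (out-shuffle, from top half): 13 ← 7
So the card at position 3 came from original position 7.

7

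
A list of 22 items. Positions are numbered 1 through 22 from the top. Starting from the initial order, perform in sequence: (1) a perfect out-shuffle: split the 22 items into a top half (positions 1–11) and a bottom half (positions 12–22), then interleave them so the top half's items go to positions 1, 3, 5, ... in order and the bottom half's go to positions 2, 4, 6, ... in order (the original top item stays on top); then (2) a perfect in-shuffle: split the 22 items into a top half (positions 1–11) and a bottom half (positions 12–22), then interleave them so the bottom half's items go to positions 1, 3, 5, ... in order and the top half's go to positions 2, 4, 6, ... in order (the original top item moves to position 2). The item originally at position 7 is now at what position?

3

Track the item from position 7 forward through each operation:
  after op 1 (out-shuffle): 7 → 13
  after op 2 (in-shuffle): 13 → 3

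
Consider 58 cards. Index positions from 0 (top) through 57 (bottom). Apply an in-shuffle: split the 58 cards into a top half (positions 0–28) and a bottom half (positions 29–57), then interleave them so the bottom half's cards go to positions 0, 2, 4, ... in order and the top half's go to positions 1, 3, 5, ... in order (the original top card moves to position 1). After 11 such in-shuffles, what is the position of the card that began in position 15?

Track the card's position through each in-shuffle:
15 → 31 → 4 → 9 → 19 → 39 → 20 → 41 → 24 → 49 → 40 → 22

22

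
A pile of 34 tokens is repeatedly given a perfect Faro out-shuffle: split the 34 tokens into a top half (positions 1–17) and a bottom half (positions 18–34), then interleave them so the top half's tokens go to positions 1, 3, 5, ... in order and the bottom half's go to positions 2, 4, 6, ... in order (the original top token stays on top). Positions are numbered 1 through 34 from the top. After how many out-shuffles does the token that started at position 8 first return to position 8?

Follow position 8 under repeated out-shuffles:
8 → 15 → 29 → 24 → 14 → 27 → 20 → 6 → 11 → 21 → 8
It first returns after 10 out-shuffles.

10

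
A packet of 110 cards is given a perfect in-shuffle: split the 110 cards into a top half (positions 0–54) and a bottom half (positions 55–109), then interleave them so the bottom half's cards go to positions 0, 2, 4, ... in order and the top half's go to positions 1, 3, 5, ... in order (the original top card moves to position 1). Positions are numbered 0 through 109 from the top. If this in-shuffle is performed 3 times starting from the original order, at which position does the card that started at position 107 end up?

86

Track the card's position through each in-shuffle:
107 → 104 → 98 → 86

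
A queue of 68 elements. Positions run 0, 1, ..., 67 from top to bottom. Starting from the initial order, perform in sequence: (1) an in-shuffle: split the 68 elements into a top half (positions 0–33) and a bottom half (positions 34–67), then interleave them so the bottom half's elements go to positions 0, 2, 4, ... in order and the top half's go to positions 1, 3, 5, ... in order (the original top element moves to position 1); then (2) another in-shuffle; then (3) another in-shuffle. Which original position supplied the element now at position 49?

Undo the operations in reverse order, starting from position 49:
  undo op 3 (in-shuffle, from top half): 49 ← 24
  undo op 2 (in-shuffle, from bottom half): 24 ← 46
  undo op 1 (in-shuffle, from bottom half): 46 ← 57
So the element at position 49 came from original position 57.

57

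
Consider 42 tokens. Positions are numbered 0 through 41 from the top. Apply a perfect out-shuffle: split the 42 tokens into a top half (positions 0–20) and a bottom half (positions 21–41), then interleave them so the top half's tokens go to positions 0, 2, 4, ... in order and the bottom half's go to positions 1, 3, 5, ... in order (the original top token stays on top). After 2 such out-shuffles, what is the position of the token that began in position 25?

Track the token's position through each out-shuffle:
25 → 9 → 18

18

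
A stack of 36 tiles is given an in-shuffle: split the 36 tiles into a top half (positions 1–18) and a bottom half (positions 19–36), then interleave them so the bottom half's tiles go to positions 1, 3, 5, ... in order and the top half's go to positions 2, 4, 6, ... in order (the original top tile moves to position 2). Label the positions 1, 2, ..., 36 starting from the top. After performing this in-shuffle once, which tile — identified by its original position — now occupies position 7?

Work backwards from position 7, undoing one in-shuffle at a time:
7 ← 22
So the tile now at position 7 started at position 22.

22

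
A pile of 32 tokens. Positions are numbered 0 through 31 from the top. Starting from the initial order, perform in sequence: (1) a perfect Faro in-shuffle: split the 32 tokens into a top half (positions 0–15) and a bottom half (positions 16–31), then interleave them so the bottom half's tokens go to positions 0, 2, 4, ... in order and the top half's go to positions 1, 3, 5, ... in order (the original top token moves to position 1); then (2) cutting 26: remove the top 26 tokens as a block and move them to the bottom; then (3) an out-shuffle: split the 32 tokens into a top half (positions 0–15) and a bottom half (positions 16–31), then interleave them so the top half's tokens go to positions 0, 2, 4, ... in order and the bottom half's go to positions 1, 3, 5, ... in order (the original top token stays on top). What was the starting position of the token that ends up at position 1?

Undo the operations in reverse order, starting from position 1:
  undo op 3 (out-shuffle, from bottom half): 1 ← 16
  undo op 2 (cut 26): 16 ← 10
  undo op 1 (in-shuffle, from bottom half): 10 ← 21
So the token at position 1 came from original position 21.

21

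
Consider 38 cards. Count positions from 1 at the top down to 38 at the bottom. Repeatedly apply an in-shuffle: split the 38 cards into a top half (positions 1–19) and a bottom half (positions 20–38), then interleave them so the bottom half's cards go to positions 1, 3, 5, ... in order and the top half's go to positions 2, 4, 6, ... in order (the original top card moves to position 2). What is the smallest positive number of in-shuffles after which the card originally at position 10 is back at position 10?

12

Follow position 10 under repeated in-shuffles:
10 → 20 → 1 → 2 → 4 → 8 → 16 → 32 → 25 → 11 → 22 → 5 → 10
It first returns after 12 in-shuffles.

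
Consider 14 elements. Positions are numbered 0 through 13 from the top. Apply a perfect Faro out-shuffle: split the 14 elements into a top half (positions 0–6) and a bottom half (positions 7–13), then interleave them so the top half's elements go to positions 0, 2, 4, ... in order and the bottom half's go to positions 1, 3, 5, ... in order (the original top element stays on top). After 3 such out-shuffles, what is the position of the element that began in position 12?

Track the element's position through each out-shuffle:
12 → 11 → 9 → 5

5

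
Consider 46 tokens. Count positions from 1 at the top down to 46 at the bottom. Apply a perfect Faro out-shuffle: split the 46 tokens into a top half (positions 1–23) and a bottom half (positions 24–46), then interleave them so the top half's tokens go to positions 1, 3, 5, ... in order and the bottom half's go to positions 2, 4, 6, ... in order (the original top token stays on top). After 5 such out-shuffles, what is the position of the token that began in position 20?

24

Track the token's position through each out-shuffle:
20 → 39 → 32 → 18 → 35 → 24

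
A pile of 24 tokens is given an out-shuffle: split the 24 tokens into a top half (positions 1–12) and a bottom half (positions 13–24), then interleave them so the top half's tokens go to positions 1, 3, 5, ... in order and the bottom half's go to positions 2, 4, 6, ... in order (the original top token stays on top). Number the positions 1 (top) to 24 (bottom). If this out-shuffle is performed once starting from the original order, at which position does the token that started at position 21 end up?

Track the token's position through each out-shuffle:
21 → 18

18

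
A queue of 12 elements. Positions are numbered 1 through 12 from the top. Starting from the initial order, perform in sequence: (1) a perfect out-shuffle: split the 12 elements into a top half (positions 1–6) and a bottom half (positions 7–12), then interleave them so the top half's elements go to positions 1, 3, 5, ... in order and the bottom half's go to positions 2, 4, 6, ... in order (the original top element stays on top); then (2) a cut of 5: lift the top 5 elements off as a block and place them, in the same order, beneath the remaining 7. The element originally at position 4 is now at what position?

Track the element from position 4 forward through each operation:
  after op 1 (out-shuffle): 4 → 7
  after op 2 (cut 5): 7 → 2

2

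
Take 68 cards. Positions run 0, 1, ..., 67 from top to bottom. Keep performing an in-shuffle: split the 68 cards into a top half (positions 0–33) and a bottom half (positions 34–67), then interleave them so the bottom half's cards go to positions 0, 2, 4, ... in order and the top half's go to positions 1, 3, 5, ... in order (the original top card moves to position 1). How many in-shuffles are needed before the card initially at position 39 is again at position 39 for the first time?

22

Follow position 39 under repeated in-shuffles:
39 → 10 → 21 → 43 → 18 → 37 → 6 → 13 → ... → 39 (length 22)
It first returns after 22 in-shuffles.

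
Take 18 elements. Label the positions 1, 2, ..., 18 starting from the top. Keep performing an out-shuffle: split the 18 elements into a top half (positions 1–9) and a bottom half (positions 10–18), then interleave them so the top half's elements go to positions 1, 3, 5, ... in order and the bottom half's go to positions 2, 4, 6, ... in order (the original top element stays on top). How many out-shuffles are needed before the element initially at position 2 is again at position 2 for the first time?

Follow position 2 under repeated out-shuffles:
2 → 3 → 5 → 9 → 17 → 16 → 14 → 10 → 2
It first returns after 8 out-shuffles.

8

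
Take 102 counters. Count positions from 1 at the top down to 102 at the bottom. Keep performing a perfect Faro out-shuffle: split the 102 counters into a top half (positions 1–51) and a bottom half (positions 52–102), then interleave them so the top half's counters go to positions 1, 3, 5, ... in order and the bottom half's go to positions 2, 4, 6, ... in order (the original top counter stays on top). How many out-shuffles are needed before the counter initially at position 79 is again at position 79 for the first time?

100

Follow position 79 under repeated out-shuffles:
79 → 56 → 10 → 19 → 37 → 73 → 44 → 87 → ... → 79 (length 100)
It first returns after 100 out-shuffles.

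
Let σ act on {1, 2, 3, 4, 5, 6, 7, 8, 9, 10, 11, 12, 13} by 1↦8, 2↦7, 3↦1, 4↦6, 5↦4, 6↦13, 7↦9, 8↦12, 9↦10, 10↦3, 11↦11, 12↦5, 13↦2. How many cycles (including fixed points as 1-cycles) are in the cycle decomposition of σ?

2

Cycle decomposition: (1 8 12 5 4 6 13 2 7 9 10 3) (11).
2 cycles.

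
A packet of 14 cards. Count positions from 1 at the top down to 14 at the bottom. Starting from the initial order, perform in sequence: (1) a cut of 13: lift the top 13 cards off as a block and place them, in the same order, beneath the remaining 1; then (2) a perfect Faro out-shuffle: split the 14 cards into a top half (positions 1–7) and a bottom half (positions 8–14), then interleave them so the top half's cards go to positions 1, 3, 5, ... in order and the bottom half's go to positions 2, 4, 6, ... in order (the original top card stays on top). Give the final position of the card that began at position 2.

5

Track the card from position 2 forward through each operation:
  after op 1 (cut 13): 2 → 3
  after op 2 (out-shuffle): 3 → 5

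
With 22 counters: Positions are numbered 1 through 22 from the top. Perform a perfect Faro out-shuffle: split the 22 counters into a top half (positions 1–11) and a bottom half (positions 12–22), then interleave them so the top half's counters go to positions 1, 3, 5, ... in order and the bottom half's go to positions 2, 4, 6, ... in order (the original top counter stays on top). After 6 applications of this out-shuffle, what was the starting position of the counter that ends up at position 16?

16

Work backwards from position 16, undoing one out-shuffle at a time:
16 ← 19 ← 10 ← 16 ← 19 ← 10 ← 16
So the counter now at position 16 started at position 16.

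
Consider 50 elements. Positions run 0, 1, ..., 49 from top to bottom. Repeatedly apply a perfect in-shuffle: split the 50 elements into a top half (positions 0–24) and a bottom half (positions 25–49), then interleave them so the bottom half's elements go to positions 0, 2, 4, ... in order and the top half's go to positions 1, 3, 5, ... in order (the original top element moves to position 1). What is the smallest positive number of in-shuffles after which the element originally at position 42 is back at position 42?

Follow position 42 under repeated in-shuffles:
42 → 34 → 18 → 37 → 24 → 49 → 48 → 46 → 42
It first returns after 8 in-shuffles.

8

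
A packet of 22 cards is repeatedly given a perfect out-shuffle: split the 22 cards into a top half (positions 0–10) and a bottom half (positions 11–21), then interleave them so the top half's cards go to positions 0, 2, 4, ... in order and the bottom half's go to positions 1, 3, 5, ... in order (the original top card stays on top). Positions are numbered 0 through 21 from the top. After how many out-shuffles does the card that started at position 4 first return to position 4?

Follow position 4 under repeated out-shuffles:
4 → 8 → 16 → 11 → 1 → 2 → 4
It first returns after 6 out-shuffles.

6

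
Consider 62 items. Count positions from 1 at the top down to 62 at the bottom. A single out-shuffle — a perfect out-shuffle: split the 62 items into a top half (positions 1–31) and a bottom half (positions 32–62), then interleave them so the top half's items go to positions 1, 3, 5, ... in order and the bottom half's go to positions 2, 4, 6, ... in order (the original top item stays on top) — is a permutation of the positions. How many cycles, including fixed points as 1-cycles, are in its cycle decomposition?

3

Trace each unvisited position around until it returns:
(1) (2 3 5 9 17 33 ... len 60) (62)
3 cycles in total.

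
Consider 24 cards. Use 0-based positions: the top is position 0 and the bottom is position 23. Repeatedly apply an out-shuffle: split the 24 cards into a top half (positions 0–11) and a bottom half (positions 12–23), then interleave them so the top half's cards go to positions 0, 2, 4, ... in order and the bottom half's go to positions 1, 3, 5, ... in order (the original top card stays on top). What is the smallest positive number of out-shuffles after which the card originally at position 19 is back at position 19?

Follow position 19 under repeated out-shuffles:
19 → 15 → 7 → 14 → 5 → 10 → 20 → 17 → 11 → 22 → 21 → 19
It first returns after 11 out-shuffles.

11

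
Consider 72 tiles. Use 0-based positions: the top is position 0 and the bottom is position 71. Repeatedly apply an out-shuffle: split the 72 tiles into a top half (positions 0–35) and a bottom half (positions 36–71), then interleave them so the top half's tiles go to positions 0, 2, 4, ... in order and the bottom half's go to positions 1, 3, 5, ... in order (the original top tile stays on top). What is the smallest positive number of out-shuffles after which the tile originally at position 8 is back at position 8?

35

Follow position 8 under repeated out-shuffles:
8 → 16 → 32 → 64 → 57 → 43 → 15 → 30 → ... → 8 (length 35)
It first returns after 35 out-shuffles.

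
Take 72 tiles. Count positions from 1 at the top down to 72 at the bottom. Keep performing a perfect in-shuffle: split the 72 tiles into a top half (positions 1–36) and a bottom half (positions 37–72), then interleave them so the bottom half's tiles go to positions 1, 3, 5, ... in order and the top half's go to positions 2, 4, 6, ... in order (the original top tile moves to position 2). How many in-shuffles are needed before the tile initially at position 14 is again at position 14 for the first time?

Follow position 14 under repeated in-shuffles:
14 → 28 → 56 → 39 → 5 → 10 → 20 → 40 → 7 → 14
It first returns after 9 in-shuffles.

9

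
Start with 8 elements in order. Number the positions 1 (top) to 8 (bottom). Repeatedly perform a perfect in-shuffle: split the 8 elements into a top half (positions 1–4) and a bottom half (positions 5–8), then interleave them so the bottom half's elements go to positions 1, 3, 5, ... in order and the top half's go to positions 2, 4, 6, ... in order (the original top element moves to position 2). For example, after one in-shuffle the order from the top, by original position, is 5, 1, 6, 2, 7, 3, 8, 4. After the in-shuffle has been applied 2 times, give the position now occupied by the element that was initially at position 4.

Track the element's position through each in-shuffle:
4 → 8 → 7

7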